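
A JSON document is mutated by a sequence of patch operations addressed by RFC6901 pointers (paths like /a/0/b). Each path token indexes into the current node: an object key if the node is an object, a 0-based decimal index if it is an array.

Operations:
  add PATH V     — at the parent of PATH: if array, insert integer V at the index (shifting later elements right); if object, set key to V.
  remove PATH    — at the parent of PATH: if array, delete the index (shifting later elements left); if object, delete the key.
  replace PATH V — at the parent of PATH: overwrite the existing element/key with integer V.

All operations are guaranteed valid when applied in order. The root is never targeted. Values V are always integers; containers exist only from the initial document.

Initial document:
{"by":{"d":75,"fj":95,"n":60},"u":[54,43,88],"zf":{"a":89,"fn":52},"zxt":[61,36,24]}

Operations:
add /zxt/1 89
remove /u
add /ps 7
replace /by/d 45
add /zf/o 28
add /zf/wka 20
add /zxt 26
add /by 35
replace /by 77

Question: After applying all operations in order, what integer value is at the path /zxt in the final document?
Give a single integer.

After op 1 (add /zxt/1 89): {"by":{"d":75,"fj":95,"n":60},"u":[54,43,88],"zf":{"a":89,"fn":52},"zxt":[61,89,36,24]}
After op 2 (remove /u): {"by":{"d":75,"fj":95,"n":60},"zf":{"a":89,"fn":52},"zxt":[61,89,36,24]}
After op 3 (add /ps 7): {"by":{"d":75,"fj":95,"n":60},"ps":7,"zf":{"a":89,"fn":52},"zxt":[61,89,36,24]}
After op 4 (replace /by/d 45): {"by":{"d":45,"fj":95,"n":60},"ps":7,"zf":{"a":89,"fn":52},"zxt":[61,89,36,24]}
After op 5 (add /zf/o 28): {"by":{"d":45,"fj":95,"n":60},"ps":7,"zf":{"a":89,"fn":52,"o":28},"zxt":[61,89,36,24]}
After op 6 (add /zf/wka 20): {"by":{"d":45,"fj":95,"n":60},"ps":7,"zf":{"a":89,"fn":52,"o":28,"wka":20},"zxt":[61,89,36,24]}
After op 7 (add /zxt 26): {"by":{"d":45,"fj":95,"n":60},"ps":7,"zf":{"a":89,"fn":52,"o":28,"wka":20},"zxt":26}
After op 8 (add /by 35): {"by":35,"ps":7,"zf":{"a":89,"fn":52,"o":28,"wka":20},"zxt":26}
After op 9 (replace /by 77): {"by":77,"ps":7,"zf":{"a":89,"fn":52,"o":28,"wka":20},"zxt":26}
Value at /zxt: 26

Answer: 26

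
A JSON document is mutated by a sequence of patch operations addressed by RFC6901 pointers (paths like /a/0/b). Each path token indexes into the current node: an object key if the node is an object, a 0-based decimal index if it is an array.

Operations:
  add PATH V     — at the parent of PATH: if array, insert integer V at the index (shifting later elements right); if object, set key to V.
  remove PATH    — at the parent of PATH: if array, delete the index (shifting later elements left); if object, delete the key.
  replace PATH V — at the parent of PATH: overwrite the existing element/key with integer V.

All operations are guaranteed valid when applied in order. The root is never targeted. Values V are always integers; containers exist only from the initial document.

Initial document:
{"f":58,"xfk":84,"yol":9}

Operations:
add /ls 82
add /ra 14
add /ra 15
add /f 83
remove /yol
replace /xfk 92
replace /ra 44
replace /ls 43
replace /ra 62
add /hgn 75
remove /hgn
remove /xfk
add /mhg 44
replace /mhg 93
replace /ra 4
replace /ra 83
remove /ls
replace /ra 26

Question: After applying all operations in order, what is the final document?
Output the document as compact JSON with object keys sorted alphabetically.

After op 1 (add /ls 82): {"f":58,"ls":82,"xfk":84,"yol":9}
After op 2 (add /ra 14): {"f":58,"ls":82,"ra":14,"xfk":84,"yol":9}
After op 3 (add /ra 15): {"f":58,"ls":82,"ra":15,"xfk":84,"yol":9}
After op 4 (add /f 83): {"f":83,"ls":82,"ra":15,"xfk":84,"yol":9}
After op 5 (remove /yol): {"f":83,"ls":82,"ra":15,"xfk":84}
After op 6 (replace /xfk 92): {"f":83,"ls":82,"ra":15,"xfk":92}
After op 7 (replace /ra 44): {"f":83,"ls":82,"ra":44,"xfk":92}
After op 8 (replace /ls 43): {"f":83,"ls":43,"ra":44,"xfk":92}
After op 9 (replace /ra 62): {"f":83,"ls":43,"ra":62,"xfk":92}
After op 10 (add /hgn 75): {"f":83,"hgn":75,"ls":43,"ra":62,"xfk":92}
After op 11 (remove /hgn): {"f":83,"ls":43,"ra":62,"xfk":92}
After op 12 (remove /xfk): {"f":83,"ls":43,"ra":62}
After op 13 (add /mhg 44): {"f":83,"ls":43,"mhg":44,"ra":62}
After op 14 (replace /mhg 93): {"f":83,"ls":43,"mhg":93,"ra":62}
After op 15 (replace /ra 4): {"f":83,"ls":43,"mhg":93,"ra":4}
After op 16 (replace /ra 83): {"f":83,"ls":43,"mhg":93,"ra":83}
After op 17 (remove /ls): {"f":83,"mhg":93,"ra":83}
After op 18 (replace /ra 26): {"f":83,"mhg":93,"ra":26}

Answer: {"f":83,"mhg":93,"ra":26}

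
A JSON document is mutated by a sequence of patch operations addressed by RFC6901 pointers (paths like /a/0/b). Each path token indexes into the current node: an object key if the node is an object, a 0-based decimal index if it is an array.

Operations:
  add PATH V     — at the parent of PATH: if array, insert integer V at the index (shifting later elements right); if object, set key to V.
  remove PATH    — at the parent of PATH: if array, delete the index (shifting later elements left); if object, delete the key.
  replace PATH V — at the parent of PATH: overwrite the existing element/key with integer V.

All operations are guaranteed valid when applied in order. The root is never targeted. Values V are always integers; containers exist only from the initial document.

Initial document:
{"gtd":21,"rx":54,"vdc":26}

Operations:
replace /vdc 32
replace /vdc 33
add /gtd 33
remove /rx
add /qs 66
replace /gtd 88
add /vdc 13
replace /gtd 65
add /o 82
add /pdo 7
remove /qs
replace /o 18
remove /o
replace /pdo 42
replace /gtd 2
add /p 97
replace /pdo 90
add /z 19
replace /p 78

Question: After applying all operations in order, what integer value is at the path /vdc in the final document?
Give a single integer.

After op 1 (replace /vdc 32): {"gtd":21,"rx":54,"vdc":32}
After op 2 (replace /vdc 33): {"gtd":21,"rx":54,"vdc":33}
After op 3 (add /gtd 33): {"gtd":33,"rx":54,"vdc":33}
After op 4 (remove /rx): {"gtd":33,"vdc":33}
After op 5 (add /qs 66): {"gtd":33,"qs":66,"vdc":33}
After op 6 (replace /gtd 88): {"gtd":88,"qs":66,"vdc":33}
After op 7 (add /vdc 13): {"gtd":88,"qs":66,"vdc":13}
After op 8 (replace /gtd 65): {"gtd":65,"qs":66,"vdc":13}
After op 9 (add /o 82): {"gtd":65,"o":82,"qs":66,"vdc":13}
After op 10 (add /pdo 7): {"gtd":65,"o":82,"pdo":7,"qs":66,"vdc":13}
After op 11 (remove /qs): {"gtd":65,"o":82,"pdo":7,"vdc":13}
After op 12 (replace /o 18): {"gtd":65,"o":18,"pdo":7,"vdc":13}
After op 13 (remove /o): {"gtd":65,"pdo":7,"vdc":13}
After op 14 (replace /pdo 42): {"gtd":65,"pdo":42,"vdc":13}
After op 15 (replace /gtd 2): {"gtd":2,"pdo":42,"vdc":13}
After op 16 (add /p 97): {"gtd":2,"p":97,"pdo":42,"vdc":13}
After op 17 (replace /pdo 90): {"gtd":2,"p":97,"pdo":90,"vdc":13}
After op 18 (add /z 19): {"gtd":2,"p":97,"pdo":90,"vdc":13,"z":19}
After op 19 (replace /p 78): {"gtd":2,"p":78,"pdo":90,"vdc":13,"z":19}
Value at /vdc: 13

Answer: 13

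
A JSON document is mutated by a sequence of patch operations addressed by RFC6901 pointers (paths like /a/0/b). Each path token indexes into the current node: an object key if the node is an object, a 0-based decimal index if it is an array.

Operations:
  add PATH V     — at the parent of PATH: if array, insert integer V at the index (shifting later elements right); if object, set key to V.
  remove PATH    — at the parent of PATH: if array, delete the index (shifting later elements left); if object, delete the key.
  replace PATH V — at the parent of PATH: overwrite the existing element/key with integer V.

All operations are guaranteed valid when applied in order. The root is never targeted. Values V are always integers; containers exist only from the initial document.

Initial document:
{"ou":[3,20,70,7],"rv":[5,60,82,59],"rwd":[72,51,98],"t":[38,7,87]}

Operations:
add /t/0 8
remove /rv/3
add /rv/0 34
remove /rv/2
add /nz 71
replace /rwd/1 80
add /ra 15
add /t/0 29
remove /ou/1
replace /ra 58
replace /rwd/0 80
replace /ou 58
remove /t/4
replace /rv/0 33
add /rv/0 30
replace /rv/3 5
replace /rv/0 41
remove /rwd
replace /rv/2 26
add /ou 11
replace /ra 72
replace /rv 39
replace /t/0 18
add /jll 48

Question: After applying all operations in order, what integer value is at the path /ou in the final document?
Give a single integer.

After op 1 (add /t/0 8): {"ou":[3,20,70,7],"rv":[5,60,82,59],"rwd":[72,51,98],"t":[8,38,7,87]}
After op 2 (remove /rv/3): {"ou":[3,20,70,7],"rv":[5,60,82],"rwd":[72,51,98],"t":[8,38,7,87]}
After op 3 (add /rv/0 34): {"ou":[3,20,70,7],"rv":[34,5,60,82],"rwd":[72,51,98],"t":[8,38,7,87]}
After op 4 (remove /rv/2): {"ou":[3,20,70,7],"rv":[34,5,82],"rwd":[72,51,98],"t":[8,38,7,87]}
After op 5 (add /nz 71): {"nz":71,"ou":[3,20,70,7],"rv":[34,5,82],"rwd":[72,51,98],"t":[8,38,7,87]}
After op 6 (replace /rwd/1 80): {"nz":71,"ou":[3,20,70,7],"rv":[34,5,82],"rwd":[72,80,98],"t":[8,38,7,87]}
After op 7 (add /ra 15): {"nz":71,"ou":[3,20,70,7],"ra":15,"rv":[34,5,82],"rwd":[72,80,98],"t":[8,38,7,87]}
After op 8 (add /t/0 29): {"nz":71,"ou":[3,20,70,7],"ra":15,"rv":[34,5,82],"rwd":[72,80,98],"t":[29,8,38,7,87]}
After op 9 (remove /ou/1): {"nz":71,"ou":[3,70,7],"ra":15,"rv":[34,5,82],"rwd":[72,80,98],"t":[29,8,38,7,87]}
After op 10 (replace /ra 58): {"nz":71,"ou":[3,70,7],"ra":58,"rv":[34,5,82],"rwd":[72,80,98],"t":[29,8,38,7,87]}
After op 11 (replace /rwd/0 80): {"nz":71,"ou":[3,70,7],"ra":58,"rv":[34,5,82],"rwd":[80,80,98],"t":[29,8,38,7,87]}
After op 12 (replace /ou 58): {"nz":71,"ou":58,"ra":58,"rv":[34,5,82],"rwd":[80,80,98],"t":[29,8,38,7,87]}
After op 13 (remove /t/4): {"nz":71,"ou":58,"ra":58,"rv":[34,5,82],"rwd":[80,80,98],"t":[29,8,38,7]}
After op 14 (replace /rv/0 33): {"nz":71,"ou":58,"ra":58,"rv":[33,5,82],"rwd":[80,80,98],"t":[29,8,38,7]}
After op 15 (add /rv/0 30): {"nz":71,"ou":58,"ra":58,"rv":[30,33,5,82],"rwd":[80,80,98],"t":[29,8,38,7]}
After op 16 (replace /rv/3 5): {"nz":71,"ou":58,"ra":58,"rv":[30,33,5,5],"rwd":[80,80,98],"t":[29,8,38,7]}
After op 17 (replace /rv/0 41): {"nz":71,"ou":58,"ra":58,"rv":[41,33,5,5],"rwd":[80,80,98],"t":[29,8,38,7]}
After op 18 (remove /rwd): {"nz":71,"ou":58,"ra":58,"rv":[41,33,5,5],"t":[29,8,38,7]}
After op 19 (replace /rv/2 26): {"nz":71,"ou":58,"ra":58,"rv":[41,33,26,5],"t":[29,8,38,7]}
After op 20 (add /ou 11): {"nz":71,"ou":11,"ra":58,"rv":[41,33,26,5],"t":[29,8,38,7]}
After op 21 (replace /ra 72): {"nz":71,"ou":11,"ra":72,"rv":[41,33,26,5],"t":[29,8,38,7]}
After op 22 (replace /rv 39): {"nz":71,"ou":11,"ra":72,"rv":39,"t":[29,8,38,7]}
After op 23 (replace /t/0 18): {"nz":71,"ou":11,"ra":72,"rv":39,"t":[18,8,38,7]}
After op 24 (add /jll 48): {"jll":48,"nz":71,"ou":11,"ra":72,"rv":39,"t":[18,8,38,7]}
Value at /ou: 11

Answer: 11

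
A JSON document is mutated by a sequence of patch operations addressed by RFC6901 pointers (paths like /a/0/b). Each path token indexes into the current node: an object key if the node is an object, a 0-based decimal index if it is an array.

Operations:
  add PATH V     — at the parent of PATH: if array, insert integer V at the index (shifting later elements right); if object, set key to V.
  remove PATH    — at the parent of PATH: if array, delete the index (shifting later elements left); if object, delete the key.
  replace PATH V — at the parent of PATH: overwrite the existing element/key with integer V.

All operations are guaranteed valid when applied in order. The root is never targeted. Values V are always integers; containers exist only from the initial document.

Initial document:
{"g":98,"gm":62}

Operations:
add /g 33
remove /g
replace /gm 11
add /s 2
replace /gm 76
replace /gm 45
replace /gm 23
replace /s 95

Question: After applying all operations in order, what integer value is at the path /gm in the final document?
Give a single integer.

After op 1 (add /g 33): {"g":33,"gm":62}
After op 2 (remove /g): {"gm":62}
After op 3 (replace /gm 11): {"gm":11}
After op 4 (add /s 2): {"gm":11,"s":2}
After op 5 (replace /gm 76): {"gm":76,"s":2}
After op 6 (replace /gm 45): {"gm":45,"s":2}
After op 7 (replace /gm 23): {"gm":23,"s":2}
After op 8 (replace /s 95): {"gm":23,"s":95}
Value at /gm: 23

Answer: 23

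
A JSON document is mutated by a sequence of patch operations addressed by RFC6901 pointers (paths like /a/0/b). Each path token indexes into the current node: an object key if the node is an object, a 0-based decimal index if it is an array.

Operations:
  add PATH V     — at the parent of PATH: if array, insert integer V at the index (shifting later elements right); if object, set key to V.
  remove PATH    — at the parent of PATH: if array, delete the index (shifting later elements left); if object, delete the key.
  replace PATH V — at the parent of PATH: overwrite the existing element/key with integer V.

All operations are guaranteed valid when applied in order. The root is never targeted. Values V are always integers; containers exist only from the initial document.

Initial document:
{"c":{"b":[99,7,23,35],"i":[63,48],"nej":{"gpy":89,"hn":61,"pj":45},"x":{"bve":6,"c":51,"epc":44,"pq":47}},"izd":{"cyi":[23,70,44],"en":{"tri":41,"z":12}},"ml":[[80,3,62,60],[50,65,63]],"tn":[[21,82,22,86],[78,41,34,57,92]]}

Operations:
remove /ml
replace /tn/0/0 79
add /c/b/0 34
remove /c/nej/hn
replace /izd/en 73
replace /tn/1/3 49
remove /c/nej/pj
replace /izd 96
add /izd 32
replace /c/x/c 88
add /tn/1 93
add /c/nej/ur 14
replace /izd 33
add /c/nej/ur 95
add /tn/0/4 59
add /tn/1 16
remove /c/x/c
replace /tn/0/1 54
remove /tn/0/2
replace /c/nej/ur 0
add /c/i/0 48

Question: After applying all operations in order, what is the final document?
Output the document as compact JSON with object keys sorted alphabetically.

After op 1 (remove /ml): {"c":{"b":[99,7,23,35],"i":[63,48],"nej":{"gpy":89,"hn":61,"pj":45},"x":{"bve":6,"c":51,"epc":44,"pq":47}},"izd":{"cyi":[23,70,44],"en":{"tri":41,"z":12}},"tn":[[21,82,22,86],[78,41,34,57,92]]}
After op 2 (replace /tn/0/0 79): {"c":{"b":[99,7,23,35],"i":[63,48],"nej":{"gpy":89,"hn":61,"pj":45},"x":{"bve":6,"c":51,"epc":44,"pq":47}},"izd":{"cyi":[23,70,44],"en":{"tri":41,"z":12}},"tn":[[79,82,22,86],[78,41,34,57,92]]}
After op 3 (add /c/b/0 34): {"c":{"b":[34,99,7,23,35],"i":[63,48],"nej":{"gpy":89,"hn":61,"pj":45},"x":{"bve":6,"c":51,"epc":44,"pq":47}},"izd":{"cyi":[23,70,44],"en":{"tri":41,"z":12}},"tn":[[79,82,22,86],[78,41,34,57,92]]}
After op 4 (remove /c/nej/hn): {"c":{"b":[34,99,7,23,35],"i":[63,48],"nej":{"gpy":89,"pj":45},"x":{"bve":6,"c":51,"epc":44,"pq":47}},"izd":{"cyi":[23,70,44],"en":{"tri":41,"z":12}},"tn":[[79,82,22,86],[78,41,34,57,92]]}
After op 5 (replace /izd/en 73): {"c":{"b":[34,99,7,23,35],"i":[63,48],"nej":{"gpy":89,"pj":45},"x":{"bve":6,"c":51,"epc":44,"pq":47}},"izd":{"cyi":[23,70,44],"en":73},"tn":[[79,82,22,86],[78,41,34,57,92]]}
After op 6 (replace /tn/1/3 49): {"c":{"b":[34,99,7,23,35],"i":[63,48],"nej":{"gpy":89,"pj":45},"x":{"bve":6,"c":51,"epc":44,"pq":47}},"izd":{"cyi":[23,70,44],"en":73},"tn":[[79,82,22,86],[78,41,34,49,92]]}
After op 7 (remove /c/nej/pj): {"c":{"b":[34,99,7,23,35],"i":[63,48],"nej":{"gpy":89},"x":{"bve":6,"c":51,"epc":44,"pq":47}},"izd":{"cyi":[23,70,44],"en":73},"tn":[[79,82,22,86],[78,41,34,49,92]]}
After op 8 (replace /izd 96): {"c":{"b":[34,99,7,23,35],"i":[63,48],"nej":{"gpy":89},"x":{"bve":6,"c":51,"epc":44,"pq":47}},"izd":96,"tn":[[79,82,22,86],[78,41,34,49,92]]}
After op 9 (add /izd 32): {"c":{"b":[34,99,7,23,35],"i":[63,48],"nej":{"gpy":89},"x":{"bve":6,"c":51,"epc":44,"pq":47}},"izd":32,"tn":[[79,82,22,86],[78,41,34,49,92]]}
After op 10 (replace /c/x/c 88): {"c":{"b":[34,99,7,23,35],"i":[63,48],"nej":{"gpy":89},"x":{"bve":6,"c":88,"epc":44,"pq":47}},"izd":32,"tn":[[79,82,22,86],[78,41,34,49,92]]}
After op 11 (add /tn/1 93): {"c":{"b":[34,99,7,23,35],"i":[63,48],"nej":{"gpy":89},"x":{"bve":6,"c":88,"epc":44,"pq":47}},"izd":32,"tn":[[79,82,22,86],93,[78,41,34,49,92]]}
After op 12 (add /c/nej/ur 14): {"c":{"b":[34,99,7,23,35],"i":[63,48],"nej":{"gpy":89,"ur":14},"x":{"bve":6,"c":88,"epc":44,"pq":47}},"izd":32,"tn":[[79,82,22,86],93,[78,41,34,49,92]]}
After op 13 (replace /izd 33): {"c":{"b":[34,99,7,23,35],"i":[63,48],"nej":{"gpy":89,"ur":14},"x":{"bve":6,"c":88,"epc":44,"pq":47}},"izd":33,"tn":[[79,82,22,86],93,[78,41,34,49,92]]}
After op 14 (add /c/nej/ur 95): {"c":{"b":[34,99,7,23,35],"i":[63,48],"nej":{"gpy":89,"ur":95},"x":{"bve":6,"c":88,"epc":44,"pq":47}},"izd":33,"tn":[[79,82,22,86],93,[78,41,34,49,92]]}
After op 15 (add /tn/0/4 59): {"c":{"b":[34,99,7,23,35],"i":[63,48],"nej":{"gpy":89,"ur":95},"x":{"bve":6,"c":88,"epc":44,"pq":47}},"izd":33,"tn":[[79,82,22,86,59],93,[78,41,34,49,92]]}
After op 16 (add /tn/1 16): {"c":{"b":[34,99,7,23,35],"i":[63,48],"nej":{"gpy":89,"ur":95},"x":{"bve":6,"c":88,"epc":44,"pq":47}},"izd":33,"tn":[[79,82,22,86,59],16,93,[78,41,34,49,92]]}
After op 17 (remove /c/x/c): {"c":{"b":[34,99,7,23,35],"i":[63,48],"nej":{"gpy":89,"ur":95},"x":{"bve":6,"epc":44,"pq":47}},"izd":33,"tn":[[79,82,22,86,59],16,93,[78,41,34,49,92]]}
After op 18 (replace /tn/0/1 54): {"c":{"b":[34,99,7,23,35],"i":[63,48],"nej":{"gpy":89,"ur":95},"x":{"bve":6,"epc":44,"pq":47}},"izd":33,"tn":[[79,54,22,86,59],16,93,[78,41,34,49,92]]}
After op 19 (remove /tn/0/2): {"c":{"b":[34,99,7,23,35],"i":[63,48],"nej":{"gpy":89,"ur":95},"x":{"bve":6,"epc":44,"pq":47}},"izd":33,"tn":[[79,54,86,59],16,93,[78,41,34,49,92]]}
After op 20 (replace /c/nej/ur 0): {"c":{"b":[34,99,7,23,35],"i":[63,48],"nej":{"gpy":89,"ur":0},"x":{"bve":6,"epc":44,"pq":47}},"izd":33,"tn":[[79,54,86,59],16,93,[78,41,34,49,92]]}
After op 21 (add /c/i/0 48): {"c":{"b":[34,99,7,23,35],"i":[48,63,48],"nej":{"gpy":89,"ur":0},"x":{"bve":6,"epc":44,"pq":47}},"izd":33,"tn":[[79,54,86,59],16,93,[78,41,34,49,92]]}

Answer: {"c":{"b":[34,99,7,23,35],"i":[48,63,48],"nej":{"gpy":89,"ur":0},"x":{"bve":6,"epc":44,"pq":47}},"izd":33,"tn":[[79,54,86,59],16,93,[78,41,34,49,92]]}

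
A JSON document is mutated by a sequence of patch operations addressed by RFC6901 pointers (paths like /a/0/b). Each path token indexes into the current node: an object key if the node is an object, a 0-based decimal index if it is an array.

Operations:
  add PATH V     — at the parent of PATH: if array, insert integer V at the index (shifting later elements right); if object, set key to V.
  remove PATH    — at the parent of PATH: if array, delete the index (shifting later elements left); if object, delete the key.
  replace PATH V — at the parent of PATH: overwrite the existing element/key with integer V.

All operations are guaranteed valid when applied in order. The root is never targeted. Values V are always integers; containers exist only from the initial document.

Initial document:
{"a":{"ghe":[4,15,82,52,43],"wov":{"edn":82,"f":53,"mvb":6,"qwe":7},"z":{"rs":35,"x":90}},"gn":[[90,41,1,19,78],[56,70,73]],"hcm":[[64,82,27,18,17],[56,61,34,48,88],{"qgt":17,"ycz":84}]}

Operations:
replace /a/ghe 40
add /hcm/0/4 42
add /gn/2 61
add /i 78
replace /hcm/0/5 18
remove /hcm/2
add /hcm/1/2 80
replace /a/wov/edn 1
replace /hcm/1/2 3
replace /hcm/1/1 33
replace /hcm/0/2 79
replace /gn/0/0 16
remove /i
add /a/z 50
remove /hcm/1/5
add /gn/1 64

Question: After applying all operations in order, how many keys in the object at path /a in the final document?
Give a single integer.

Answer: 3

Derivation:
After op 1 (replace /a/ghe 40): {"a":{"ghe":40,"wov":{"edn":82,"f":53,"mvb":6,"qwe":7},"z":{"rs":35,"x":90}},"gn":[[90,41,1,19,78],[56,70,73]],"hcm":[[64,82,27,18,17],[56,61,34,48,88],{"qgt":17,"ycz":84}]}
After op 2 (add /hcm/0/4 42): {"a":{"ghe":40,"wov":{"edn":82,"f":53,"mvb":6,"qwe":7},"z":{"rs":35,"x":90}},"gn":[[90,41,1,19,78],[56,70,73]],"hcm":[[64,82,27,18,42,17],[56,61,34,48,88],{"qgt":17,"ycz":84}]}
After op 3 (add /gn/2 61): {"a":{"ghe":40,"wov":{"edn":82,"f":53,"mvb":6,"qwe":7},"z":{"rs":35,"x":90}},"gn":[[90,41,1,19,78],[56,70,73],61],"hcm":[[64,82,27,18,42,17],[56,61,34,48,88],{"qgt":17,"ycz":84}]}
After op 4 (add /i 78): {"a":{"ghe":40,"wov":{"edn":82,"f":53,"mvb":6,"qwe":7},"z":{"rs":35,"x":90}},"gn":[[90,41,1,19,78],[56,70,73],61],"hcm":[[64,82,27,18,42,17],[56,61,34,48,88],{"qgt":17,"ycz":84}],"i":78}
After op 5 (replace /hcm/0/5 18): {"a":{"ghe":40,"wov":{"edn":82,"f":53,"mvb":6,"qwe":7},"z":{"rs":35,"x":90}},"gn":[[90,41,1,19,78],[56,70,73],61],"hcm":[[64,82,27,18,42,18],[56,61,34,48,88],{"qgt":17,"ycz":84}],"i":78}
After op 6 (remove /hcm/2): {"a":{"ghe":40,"wov":{"edn":82,"f":53,"mvb":6,"qwe":7},"z":{"rs":35,"x":90}},"gn":[[90,41,1,19,78],[56,70,73],61],"hcm":[[64,82,27,18,42,18],[56,61,34,48,88]],"i":78}
After op 7 (add /hcm/1/2 80): {"a":{"ghe":40,"wov":{"edn":82,"f":53,"mvb":6,"qwe":7},"z":{"rs":35,"x":90}},"gn":[[90,41,1,19,78],[56,70,73],61],"hcm":[[64,82,27,18,42,18],[56,61,80,34,48,88]],"i":78}
After op 8 (replace /a/wov/edn 1): {"a":{"ghe":40,"wov":{"edn":1,"f":53,"mvb":6,"qwe":7},"z":{"rs":35,"x":90}},"gn":[[90,41,1,19,78],[56,70,73],61],"hcm":[[64,82,27,18,42,18],[56,61,80,34,48,88]],"i":78}
After op 9 (replace /hcm/1/2 3): {"a":{"ghe":40,"wov":{"edn":1,"f":53,"mvb":6,"qwe":7},"z":{"rs":35,"x":90}},"gn":[[90,41,1,19,78],[56,70,73],61],"hcm":[[64,82,27,18,42,18],[56,61,3,34,48,88]],"i":78}
After op 10 (replace /hcm/1/1 33): {"a":{"ghe":40,"wov":{"edn":1,"f":53,"mvb":6,"qwe":7},"z":{"rs":35,"x":90}},"gn":[[90,41,1,19,78],[56,70,73],61],"hcm":[[64,82,27,18,42,18],[56,33,3,34,48,88]],"i":78}
After op 11 (replace /hcm/0/2 79): {"a":{"ghe":40,"wov":{"edn":1,"f":53,"mvb":6,"qwe":7},"z":{"rs":35,"x":90}},"gn":[[90,41,1,19,78],[56,70,73],61],"hcm":[[64,82,79,18,42,18],[56,33,3,34,48,88]],"i":78}
After op 12 (replace /gn/0/0 16): {"a":{"ghe":40,"wov":{"edn":1,"f":53,"mvb":6,"qwe":7},"z":{"rs":35,"x":90}},"gn":[[16,41,1,19,78],[56,70,73],61],"hcm":[[64,82,79,18,42,18],[56,33,3,34,48,88]],"i":78}
After op 13 (remove /i): {"a":{"ghe":40,"wov":{"edn":1,"f":53,"mvb":6,"qwe":7},"z":{"rs":35,"x":90}},"gn":[[16,41,1,19,78],[56,70,73],61],"hcm":[[64,82,79,18,42,18],[56,33,3,34,48,88]]}
After op 14 (add /a/z 50): {"a":{"ghe":40,"wov":{"edn":1,"f":53,"mvb":6,"qwe":7},"z":50},"gn":[[16,41,1,19,78],[56,70,73],61],"hcm":[[64,82,79,18,42,18],[56,33,3,34,48,88]]}
After op 15 (remove /hcm/1/5): {"a":{"ghe":40,"wov":{"edn":1,"f":53,"mvb":6,"qwe":7},"z":50},"gn":[[16,41,1,19,78],[56,70,73],61],"hcm":[[64,82,79,18,42,18],[56,33,3,34,48]]}
After op 16 (add /gn/1 64): {"a":{"ghe":40,"wov":{"edn":1,"f":53,"mvb":6,"qwe":7},"z":50},"gn":[[16,41,1,19,78],64,[56,70,73],61],"hcm":[[64,82,79,18,42,18],[56,33,3,34,48]]}
Size at path /a: 3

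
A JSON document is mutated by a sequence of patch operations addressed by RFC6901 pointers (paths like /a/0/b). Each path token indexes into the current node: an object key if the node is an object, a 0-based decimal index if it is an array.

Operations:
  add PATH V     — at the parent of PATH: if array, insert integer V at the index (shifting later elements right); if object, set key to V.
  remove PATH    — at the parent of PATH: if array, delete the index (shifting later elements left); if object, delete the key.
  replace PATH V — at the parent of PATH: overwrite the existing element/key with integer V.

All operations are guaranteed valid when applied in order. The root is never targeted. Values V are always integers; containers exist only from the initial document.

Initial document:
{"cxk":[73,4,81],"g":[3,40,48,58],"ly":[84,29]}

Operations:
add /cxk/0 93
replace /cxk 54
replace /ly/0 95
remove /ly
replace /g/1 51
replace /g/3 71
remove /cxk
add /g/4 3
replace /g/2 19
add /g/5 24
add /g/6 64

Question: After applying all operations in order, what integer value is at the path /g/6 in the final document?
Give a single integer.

After op 1 (add /cxk/0 93): {"cxk":[93,73,4,81],"g":[3,40,48,58],"ly":[84,29]}
After op 2 (replace /cxk 54): {"cxk":54,"g":[3,40,48,58],"ly":[84,29]}
After op 3 (replace /ly/0 95): {"cxk":54,"g":[3,40,48,58],"ly":[95,29]}
After op 4 (remove /ly): {"cxk":54,"g":[3,40,48,58]}
After op 5 (replace /g/1 51): {"cxk":54,"g":[3,51,48,58]}
After op 6 (replace /g/3 71): {"cxk":54,"g":[3,51,48,71]}
After op 7 (remove /cxk): {"g":[3,51,48,71]}
After op 8 (add /g/4 3): {"g":[3,51,48,71,3]}
After op 9 (replace /g/2 19): {"g":[3,51,19,71,3]}
After op 10 (add /g/5 24): {"g":[3,51,19,71,3,24]}
After op 11 (add /g/6 64): {"g":[3,51,19,71,3,24,64]}
Value at /g/6: 64

Answer: 64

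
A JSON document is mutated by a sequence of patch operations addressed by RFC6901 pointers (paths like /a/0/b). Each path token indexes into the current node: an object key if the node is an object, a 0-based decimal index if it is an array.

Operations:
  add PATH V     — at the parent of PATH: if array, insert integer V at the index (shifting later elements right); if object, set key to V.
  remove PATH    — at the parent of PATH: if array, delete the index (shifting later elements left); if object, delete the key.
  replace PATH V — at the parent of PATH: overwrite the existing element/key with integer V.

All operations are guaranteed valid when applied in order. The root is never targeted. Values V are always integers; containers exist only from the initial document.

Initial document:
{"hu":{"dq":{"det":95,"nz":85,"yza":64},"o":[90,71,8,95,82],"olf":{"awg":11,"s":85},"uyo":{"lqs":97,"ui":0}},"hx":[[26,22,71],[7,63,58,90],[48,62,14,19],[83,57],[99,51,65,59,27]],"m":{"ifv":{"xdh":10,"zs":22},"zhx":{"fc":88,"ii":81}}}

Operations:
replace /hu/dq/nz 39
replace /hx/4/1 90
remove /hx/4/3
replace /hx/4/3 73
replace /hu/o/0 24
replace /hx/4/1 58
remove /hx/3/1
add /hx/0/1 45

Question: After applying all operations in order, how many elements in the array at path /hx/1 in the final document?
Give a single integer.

Answer: 4

Derivation:
After op 1 (replace /hu/dq/nz 39): {"hu":{"dq":{"det":95,"nz":39,"yza":64},"o":[90,71,8,95,82],"olf":{"awg":11,"s":85},"uyo":{"lqs":97,"ui":0}},"hx":[[26,22,71],[7,63,58,90],[48,62,14,19],[83,57],[99,51,65,59,27]],"m":{"ifv":{"xdh":10,"zs":22},"zhx":{"fc":88,"ii":81}}}
After op 2 (replace /hx/4/1 90): {"hu":{"dq":{"det":95,"nz":39,"yza":64},"o":[90,71,8,95,82],"olf":{"awg":11,"s":85},"uyo":{"lqs":97,"ui":0}},"hx":[[26,22,71],[7,63,58,90],[48,62,14,19],[83,57],[99,90,65,59,27]],"m":{"ifv":{"xdh":10,"zs":22},"zhx":{"fc":88,"ii":81}}}
After op 3 (remove /hx/4/3): {"hu":{"dq":{"det":95,"nz":39,"yza":64},"o":[90,71,8,95,82],"olf":{"awg":11,"s":85},"uyo":{"lqs":97,"ui":0}},"hx":[[26,22,71],[7,63,58,90],[48,62,14,19],[83,57],[99,90,65,27]],"m":{"ifv":{"xdh":10,"zs":22},"zhx":{"fc":88,"ii":81}}}
After op 4 (replace /hx/4/3 73): {"hu":{"dq":{"det":95,"nz":39,"yza":64},"o":[90,71,8,95,82],"olf":{"awg":11,"s":85},"uyo":{"lqs":97,"ui":0}},"hx":[[26,22,71],[7,63,58,90],[48,62,14,19],[83,57],[99,90,65,73]],"m":{"ifv":{"xdh":10,"zs":22},"zhx":{"fc":88,"ii":81}}}
After op 5 (replace /hu/o/0 24): {"hu":{"dq":{"det":95,"nz":39,"yza":64},"o":[24,71,8,95,82],"olf":{"awg":11,"s":85},"uyo":{"lqs":97,"ui":0}},"hx":[[26,22,71],[7,63,58,90],[48,62,14,19],[83,57],[99,90,65,73]],"m":{"ifv":{"xdh":10,"zs":22},"zhx":{"fc":88,"ii":81}}}
After op 6 (replace /hx/4/1 58): {"hu":{"dq":{"det":95,"nz":39,"yza":64},"o":[24,71,8,95,82],"olf":{"awg":11,"s":85},"uyo":{"lqs":97,"ui":0}},"hx":[[26,22,71],[7,63,58,90],[48,62,14,19],[83,57],[99,58,65,73]],"m":{"ifv":{"xdh":10,"zs":22},"zhx":{"fc":88,"ii":81}}}
After op 7 (remove /hx/3/1): {"hu":{"dq":{"det":95,"nz":39,"yza":64},"o":[24,71,8,95,82],"olf":{"awg":11,"s":85},"uyo":{"lqs":97,"ui":0}},"hx":[[26,22,71],[7,63,58,90],[48,62,14,19],[83],[99,58,65,73]],"m":{"ifv":{"xdh":10,"zs":22},"zhx":{"fc":88,"ii":81}}}
After op 8 (add /hx/0/1 45): {"hu":{"dq":{"det":95,"nz":39,"yza":64},"o":[24,71,8,95,82],"olf":{"awg":11,"s":85},"uyo":{"lqs":97,"ui":0}},"hx":[[26,45,22,71],[7,63,58,90],[48,62,14,19],[83],[99,58,65,73]],"m":{"ifv":{"xdh":10,"zs":22},"zhx":{"fc":88,"ii":81}}}
Size at path /hx/1: 4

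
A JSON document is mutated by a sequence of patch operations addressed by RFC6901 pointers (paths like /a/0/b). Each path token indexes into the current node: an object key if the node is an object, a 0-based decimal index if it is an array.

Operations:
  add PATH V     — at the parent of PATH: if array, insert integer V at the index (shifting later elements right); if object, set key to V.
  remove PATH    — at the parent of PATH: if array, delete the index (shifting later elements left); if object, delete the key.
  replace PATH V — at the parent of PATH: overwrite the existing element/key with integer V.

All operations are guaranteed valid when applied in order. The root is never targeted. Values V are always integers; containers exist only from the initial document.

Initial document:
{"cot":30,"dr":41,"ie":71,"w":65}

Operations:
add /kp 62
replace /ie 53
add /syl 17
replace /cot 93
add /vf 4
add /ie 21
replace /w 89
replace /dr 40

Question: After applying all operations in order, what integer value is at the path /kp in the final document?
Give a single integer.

After op 1 (add /kp 62): {"cot":30,"dr":41,"ie":71,"kp":62,"w":65}
After op 2 (replace /ie 53): {"cot":30,"dr":41,"ie":53,"kp":62,"w":65}
After op 3 (add /syl 17): {"cot":30,"dr":41,"ie":53,"kp":62,"syl":17,"w":65}
After op 4 (replace /cot 93): {"cot":93,"dr":41,"ie":53,"kp":62,"syl":17,"w":65}
After op 5 (add /vf 4): {"cot":93,"dr":41,"ie":53,"kp":62,"syl":17,"vf":4,"w":65}
After op 6 (add /ie 21): {"cot":93,"dr":41,"ie":21,"kp":62,"syl":17,"vf":4,"w":65}
After op 7 (replace /w 89): {"cot":93,"dr":41,"ie":21,"kp":62,"syl":17,"vf":4,"w":89}
After op 8 (replace /dr 40): {"cot":93,"dr":40,"ie":21,"kp":62,"syl":17,"vf":4,"w":89}
Value at /kp: 62

Answer: 62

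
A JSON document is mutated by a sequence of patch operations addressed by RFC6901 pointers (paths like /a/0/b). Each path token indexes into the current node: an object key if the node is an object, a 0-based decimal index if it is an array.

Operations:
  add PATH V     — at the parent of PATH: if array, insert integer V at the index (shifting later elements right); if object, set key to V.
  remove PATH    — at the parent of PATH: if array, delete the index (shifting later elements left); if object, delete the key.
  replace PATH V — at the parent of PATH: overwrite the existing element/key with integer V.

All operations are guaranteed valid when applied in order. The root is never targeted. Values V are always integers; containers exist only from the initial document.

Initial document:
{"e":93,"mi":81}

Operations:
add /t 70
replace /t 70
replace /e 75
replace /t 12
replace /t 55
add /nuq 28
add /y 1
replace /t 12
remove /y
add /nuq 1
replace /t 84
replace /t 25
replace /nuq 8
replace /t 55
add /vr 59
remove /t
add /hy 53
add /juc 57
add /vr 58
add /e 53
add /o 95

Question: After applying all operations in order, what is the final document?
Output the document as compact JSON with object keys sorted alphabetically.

Answer: {"e":53,"hy":53,"juc":57,"mi":81,"nuq":8,"o":95,"vr":58}

Derivation:
After op 1 (add /t 70): {"e":93,"mi":81,"t":70}
After op 2 (replace /t 70): {"e":93,"mi":81,"t":70}
After op 3 (replace /e 75): {"e":75,"mi":81,"t":70}
After op 4 (replace /t 12): {"e":75,"mi":81,"t":12}
After op 5 (replace /t 55): {"e":75,"mi":81,"t":55}
After op 6 (add /nuq 28): {"e":75,"mi":81,"nuq":28,"t":55}
After op 7 (add /y 1): {"e":75,"mi":81,"nuq":28,"t":55,"y":1}
After op 8 (replace /t 12): {"e":75,"mi":81,"nuq":28,"t":12,"y":1}
After op 9 (remove /y): {"e":75,"mi":81,"nuq":28,"t":12}
After op 10 (add /nuq 1): {"e":75,"mi":81,"nuq":1,"t":12}
After op 11 (replace /t 84): {"e":75,"mi":81,"nuq":1,"t":84}
After op 12 (replace /t 25): {"e":75,"mi":81,"nuq":1,"t":25}
After op 13 (replace /nuq 8): {"e":75,"mi":81,"nuq":8,"t":25}
After op 14 (replace /t 55): {"e":75,"mi":81,"nuq":8,"t":55}
After op 15 (add /vr 59): {"e":75,"mi":81,"nuq":8,"t":55,"vr":59}
After op 16 (remove /t): {"e":75,"mi":81,"nuq":8,"vr":59}
After op 17 (add /hy 53): {"e":75,"hy":53,"mi":81,"nuq":8,"vr":59}
After op 18 (add /juc 57): {"e":75,"hy":53,"juc":57,"mi":81,"nuq":8,"vr":59}
After op 19 (add /vr 58): {"e":75,"hy":53,"juc":57,"mi":81,"nuq":8,"vr":58}
After op 20 (add /e 53): {"e":53,"hy":53,"juc":57,"mi":81,"nuq":8,"vr":58}
After op 21 (add /o 95): {"e":53,"hy":53,"juc":57,"mi":81,"nuq":8,"o":95,"vr":58}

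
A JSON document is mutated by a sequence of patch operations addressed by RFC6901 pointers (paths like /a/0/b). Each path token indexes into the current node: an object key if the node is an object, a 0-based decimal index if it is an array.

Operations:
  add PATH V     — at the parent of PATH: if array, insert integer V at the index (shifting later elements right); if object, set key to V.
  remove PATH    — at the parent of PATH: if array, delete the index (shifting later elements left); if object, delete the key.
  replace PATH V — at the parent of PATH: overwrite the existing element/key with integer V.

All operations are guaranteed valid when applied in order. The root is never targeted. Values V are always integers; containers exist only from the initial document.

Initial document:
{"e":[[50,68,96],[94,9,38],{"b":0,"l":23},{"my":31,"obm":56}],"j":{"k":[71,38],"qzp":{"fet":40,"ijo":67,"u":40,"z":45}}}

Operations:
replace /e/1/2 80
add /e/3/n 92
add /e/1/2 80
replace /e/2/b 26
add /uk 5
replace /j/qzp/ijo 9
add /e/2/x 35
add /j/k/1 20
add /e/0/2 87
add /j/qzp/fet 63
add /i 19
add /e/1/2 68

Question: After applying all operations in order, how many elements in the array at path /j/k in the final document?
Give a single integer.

After op 1 (replace /e/1/2 80): {"e":[[50,68,96],[94,9,80],{"b":0,"l":23},{"my":31,"obm":56}],"j":{"k":[71,38],"qzp":{"fet":40,"ijo":67,"u":40,"z":45}}}
After op 2 (add /e/3/n 92): {"e":[[50,68,96],[94,9,80],{"b":0,"l":23},{"my":31,"n":92,"obm":56}],"j":{"k":[71,38],"qzp":{"fet":40,"ijo":67,"u":40,"z":45}}}
After op 3 (add /e/1/2 80): {"e":[[50,68,96],[94,9,80,80],{"b":0,"l":23},{"my":31,"n":92,"obm":56}],"j":{"k":[71,38],"qzp":{"fet":40,"ijo":67,"u":40,"z":45}}}
After op 4 (replace /e/2/b 26): {"e":[[50,68,96],[94,9,80,80],{"b":26,"l":23},{"my":31,"n":92,"obm":56}],"j":{"k":[71,38],"qzp":{"fet":40,"ijo":67,"u":40,"z":45}}}
After op 5 (add /uk 5): {"e":[[50,68,96],[94,9,80,80],{"b":26,"l":23},{"my":31,"n":92,"obm":56}],"j":{"k":[71,38],"qzp":{"fet":40,"ijo":67,"u":40,"z":45}},"uk":5}
After op 6 (replace /j/qzp/ijo 9): {"e":[[50,68,96],[94,9,80,80],{"b":26,"l":23},{"my":31,"n":92,"obm":56}],"j":{"k":[71,38],"qzp":{"fet":40,"ijo":9,"u":40,"z":45}},"uk":5}
After op 7 (add /e/2/x 35): {"e":[[50,68,96],[94,9,80,80],{"b":26,"l":23,"x":35},{"my":31,"n":92,"obm":56}],"j":{"k":[71,38],"qzp":{"fet":40,"ijo":9,"u":40,"z":45}},"uk":5}
After op 8 (add /j/k/1 20): {"e":[[50,68,96],[94,9,80,80],{"b":26,"l":23,"x":35},{"my":31,"n":92,"obm":56}],"j":{"k":[71,20,38],"qzp":{"fet":40,"ijo":9,"u":40,"z":45}},"uk":5}
After op 9 (add /e/0/2 87): {"e":[[50,68,87,96],[94,9,80,80],{"b":26,"l":23,"x":35},{"my":31,"n":92,"obm":56}],"j":{"k":[71,20,38],"qzp":{"fet":40,"ijo":9,"u":40,"z":45}},"uk":5}
After op 10 (add /j/qzp/fet 63): {"e":[[50,68,87,96],[94,9,80,80],{"b":26,"l":23,"x":35},{"my":31,"n":92,"obm":56}],"j":{"k":[71,20,38],"qzp":{"fet":63,"ijo":9,"u":40,"z":45}},"uk":5}
After op 11 (add /i 19): {"e":[[50,68,87,96],[94,9,80,80],{"b":26,"l":23,"x":35},{"my":31,"n":92,"obm":56}],"i":19,"j":{"k":[71,20,38],"qzp":{"fet":63,"ijo":9,"u":40,"z":45}},"uk":5}
After op 12 (add /e/1/2 68): {"e":[[50,68,87,96],[94,9,68,80,80],{"b":26,"l":23,"x":35},{"my":31,"n":92,"obm":56}],"i":19,"j":{"k":[71,20,38],"qzp":{"fet":63,"ijo":9,"u":40,"z":45}},"uk":5}
Size at path /j/k: 3

Answer: 3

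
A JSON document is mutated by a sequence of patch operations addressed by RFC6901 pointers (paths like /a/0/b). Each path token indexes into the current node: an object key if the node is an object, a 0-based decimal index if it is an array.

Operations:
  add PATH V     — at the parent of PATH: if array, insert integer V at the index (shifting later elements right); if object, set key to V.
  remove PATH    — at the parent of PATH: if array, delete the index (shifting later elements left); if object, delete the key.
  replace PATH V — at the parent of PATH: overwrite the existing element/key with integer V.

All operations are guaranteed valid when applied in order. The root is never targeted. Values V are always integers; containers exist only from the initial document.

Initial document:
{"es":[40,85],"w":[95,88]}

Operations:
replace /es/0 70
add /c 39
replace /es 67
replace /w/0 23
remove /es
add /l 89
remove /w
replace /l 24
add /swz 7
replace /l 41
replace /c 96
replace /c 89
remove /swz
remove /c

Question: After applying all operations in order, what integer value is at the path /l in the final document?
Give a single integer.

Answer: 41

Derivation:
After op 1 (replace /es/0 70): {"es":[70,85],"w":[95,88]}
After op 2 (add /c 39): {"c":39,"es":[70,85],"w":[95,88]}
After op 3 (replace /es 67): {"c":39,"es":67,"w":[95,88]}
After op 4 (replace /w/0 23): {"c":39,"es":67,"w":[23,88]}
After op 5 (remove /es): {"c":39,"w":[23,88]}
After op 6 (add /l 89): {"c":39,"l":89,"w":[23,88]}
After op 7 (remove /w): {"c":39,"l":89}
After op 8 (replace /l 24): {"c":39,"l":24}
After op 9 (add /swz 7): {"c":39,"l":24,"swz":7}
After op 10 (replace /l 41): {"c":39,"l":41,"swz":7}
After op 11 (replace /c 96): {"c":96,"l":41,"swz":7}
After op 12 (replace /c 89): {"c":89,"l":41,"swz":7}
After op 13 (remove /swz): {"c":89,"l":41}
After op 14 (remove /c): {"l":41}
Value at /l: 41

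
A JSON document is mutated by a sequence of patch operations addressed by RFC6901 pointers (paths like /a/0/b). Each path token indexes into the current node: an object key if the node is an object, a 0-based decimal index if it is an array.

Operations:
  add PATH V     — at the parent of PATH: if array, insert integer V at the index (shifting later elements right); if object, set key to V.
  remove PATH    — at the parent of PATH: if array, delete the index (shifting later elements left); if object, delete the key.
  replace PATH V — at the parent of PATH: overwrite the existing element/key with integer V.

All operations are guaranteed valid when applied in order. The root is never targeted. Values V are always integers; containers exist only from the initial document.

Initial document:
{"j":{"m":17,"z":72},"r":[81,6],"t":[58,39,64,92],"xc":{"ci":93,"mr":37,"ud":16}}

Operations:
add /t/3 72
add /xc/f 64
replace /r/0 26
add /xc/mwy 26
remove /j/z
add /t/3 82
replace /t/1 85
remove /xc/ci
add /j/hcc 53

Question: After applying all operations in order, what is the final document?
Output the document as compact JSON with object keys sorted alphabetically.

Answer: {"j":{"hcc":53,"m":17},"r":[26,6],"t":[58,85,64,82,72,92],"xc":{"f":64,"mr":37,"mwy":26,"ud":16}}

Derivation:
After op 1 (add /t/3 72): {"j":{"m":17,"z":72},"r":[81,6],"t":[58,39,64,72,92],"xc":{"ci":93,"mr":37,"ud":16}}
After op 2 (add /xc/f 64): {"j":{"m":17,"z":72},"r":[81,6],"t":[58,39,64,72,92],"xc":{"ci":93,"f":64,"mr":37,"ud":16}}
After op 3 (replace /r/0 26): {"j":{"m":17,"z":72},"r":[26,6],"t":[58,39,64,72,92],"xc":{"ci":93,"f":64,"mr":37,"ud":16}}
After op 4 (add /xc/mwy 26): {"j":{"m":17,"z":72},"r":[26,6],"t":[58,39,64,72,92],"xc":{"ci":93,"f":64,"mr":37,"mwy":26,"ud":16}}
After op 5 (remove /j/z): {"j":{"m":17},"r":[26,6],"t":[58,39,64,72,92],"xc":{"ci":93,"f":64,"mr":37,"mwy":26,"ud":16}}
After op 6 (add /t/3 82): {"j":{"m":17},"r":[26,6],"t":[58,39,64,82,72,92],"xc":{"ci":93,"f":64,"mr":37,"mwy":26,"ud":16}}
After op 7 (replace /t/1 85): {"j":{"m":17},"r":[26,6],"t":[58,85,64,82,72,92],"xc":{"ci":93,"f":64,"mr":37,"mwy":26,"ud":16}}
After op 8 (remove /xc/ci): {"j":{"m":17},"r":[26,6],"t":[58,85,64,82,72,92],"xc":{"f":64,"mr":37,"mwy":26,"ud":16}}
After op 9 (add /j/hcc 53): {"j":{"hcc":53,"m":17},"r":[26,6],"t":[58,85,64,82,72,92],"xc":{"f":64,"mr":37,"mwy":26,"ud":16}}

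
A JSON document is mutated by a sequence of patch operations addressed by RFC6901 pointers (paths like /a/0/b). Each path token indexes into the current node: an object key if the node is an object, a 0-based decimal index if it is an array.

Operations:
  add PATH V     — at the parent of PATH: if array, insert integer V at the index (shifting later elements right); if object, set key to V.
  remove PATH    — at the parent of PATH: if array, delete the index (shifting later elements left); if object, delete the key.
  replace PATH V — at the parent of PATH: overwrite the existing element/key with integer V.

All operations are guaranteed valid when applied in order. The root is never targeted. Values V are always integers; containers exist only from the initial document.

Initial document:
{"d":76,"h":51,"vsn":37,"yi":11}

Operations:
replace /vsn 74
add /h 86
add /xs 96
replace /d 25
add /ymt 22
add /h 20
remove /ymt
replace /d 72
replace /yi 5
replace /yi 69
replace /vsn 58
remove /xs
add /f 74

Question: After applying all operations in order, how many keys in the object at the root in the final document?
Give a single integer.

After op 1 (replace /vsn 74): {"d":76,"h":51,"vsn":74,"yi":11}
After op 2 (add /h 86): {"d":76,"h":86,"vsn":74,"yi":11}
After op 3 (add /xs 96): {"d":76,"h":86,"vsn":74,"xs":96,"yi":11}
After op 4 (replace /d 25): {"d":25,"h":86,"vsn":74,"xs":96,"yi":11}
After op 5 (add /ymt 22): {"d":25,"h":86,"vsn":74,"xs":96,"yi":11,"ymt":22}
After op 6 (add /h 20): {"d":25,"h":20,"vsn":74,"xs":96,"yi":11,"ymt":22}
After op 7 (remove /ymt): {"d":25,"h":20,"vsn":74,"xs":96,"yi":11}
After op 8 (replace /d 72): {"d":72,"h":20,"vsn":74,"xs":96,"yi":11}
After op 9 (replace /yi 5): {"d":72,"h":20,"vsn":74,"xs":96,"yi":5}
After op 10 (replace /yi 69): {"d":72,"h":20,"vsn":74,"xs":96,"yi":69}
After op 11 (replace /vsn 58): {"d":72,"h":20,"vsn":58,"xs":96,"yi":69}
After op 12 (remove /xs): {"d":72,"h":20,"vsn":58,"yi":69}
After op 13 (add /f 74): {"d":72,"f":74,"h":20,"vsn":58,"yi":69}
Size at the root: 5

Answer: 5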